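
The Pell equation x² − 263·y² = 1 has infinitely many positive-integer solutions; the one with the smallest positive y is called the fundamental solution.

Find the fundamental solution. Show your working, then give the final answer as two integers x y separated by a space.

[16; 4,1,1,1,1,15,1,1,1,1,4,32] for √263; ℓ=12 ⇒ convergent index 11
step 0: (16, 1)  from 16·(1,0) + (0,1)
step 1: (65, 4)  from 4·(16,1) + (1,0)
step 2: (81, 5)  from 1·(65,4) + (16,1)
step 3: (146, 9)  from 1·(81,5) + (65,4)
…
step 6: (5822, 359)  from 15·(373,23) + (227,14)
step 7: (6195, 382)  from 1·(5822,359) + (373,23)
step 8: (12017, 741)  from 1·(6195,382) + (5822,359)
step 9: (18212, 1123)  from 1·(12017,741) + (6195,382)
step 10: (30229, 1864)  from 1·(18212,1123) + (12017,741)
step 11: (139128, 8579)  from 4·(30229,1864) + (18212,1123)
fundamental: x₁=139128, y₁=8579  (since 19356600384 − 263·73599241 = 1)

139128 8579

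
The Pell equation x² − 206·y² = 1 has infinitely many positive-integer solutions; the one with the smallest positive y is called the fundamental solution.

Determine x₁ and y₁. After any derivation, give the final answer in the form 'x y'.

d=206: √d = [14; 2,1,5,14,5,1,2,28] (ℓ=8, even), read p_7/q_7
k=0  a_k=14  p_k/q_k = 14/1
k=1  a_k=2  p_k/q_k = 29/2
…
k=3  a_k=5  p_k/q_k = 244/17
k=4  a_k=14  p_k/q_k = 3459/241
…
k=6  a_k=1  p_k/q_k = 20998/1463
k=7  a_k=2  p_k/q_k = 59535/4148
fundamental: x₁=59535, y₁=4148  (since 3544416225 − 206·17205904 = 1)

59535 4148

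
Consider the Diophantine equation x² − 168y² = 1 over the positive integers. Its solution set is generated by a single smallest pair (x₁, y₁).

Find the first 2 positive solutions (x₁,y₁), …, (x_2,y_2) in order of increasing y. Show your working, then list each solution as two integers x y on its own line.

[12; 1,24] for √168; ℓ=2 ⇒ convergent index 1
a_0=12:  p_0=12·1+0=12,  q_0=12·0+1=1
a_1=1:  p_1=1·12+1=13,  q_1=1·1+0=1
→ (13, 1).  Check: 13²=169, 168·1²=168, difference 1.
n=2: (13,1)∘(13,1) = (13·13+168·1·1, 13·1+1·13) = (337,26)

13 1
337 26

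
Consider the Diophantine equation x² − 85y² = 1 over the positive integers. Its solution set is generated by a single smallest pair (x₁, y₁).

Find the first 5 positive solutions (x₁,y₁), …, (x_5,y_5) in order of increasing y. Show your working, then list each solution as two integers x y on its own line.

285769 30996
163327842721 17715391848
93348068572789129 10125019625991228
53351968415791425367681 5786833466982059076816
30492677324331251603220874249 3307395226041867061019271780

√85 → a₀=9, period (4,1,1,4,18); ℓ=5 odd so k=9
a_0=9:  p_0=9·1+0=9,  q_0=9·0+1=1
…
a_2=1:  p_2=1·37+9=46,  q_2=1·4+1=5
a_3=1:  p_3=1·46+37=83,  q_3=1·5+4=9
a_4=4:  p_4=4·83+46=378,  q_4=4·9+5=41
a_5=18:  p_5=18·378+83=6887,  q_5=18·41+9=747
a_6=4:  p_6=4·6887+378=27926,  q_6=4·747+41=3029
…
a_8=1:  p_8=1·34813+27926=62739,  q_8=1·3776+3029=6805
a_9=4:  p_9=4·62739+34813=285769,  q_9=4·6805+3776=30996
(x₁, y₁) = (285769, 30996);  285769² − 85·30996² = 1 ✓
n=2: (285769,30996)∘(285769,30996) = (285769·285769+85·30996·30996, 285769·30996+30996·285769) = (163327842721,17715391848)
n=3: (163327842721,17715391848)∘(285769,30996) = (285769·163327842721+85·30996·17715391848, 285769·17715391848+30996·163327842721) = (93348068572789129,10125019625991228)
n=4: (93348068572789129,10125019625991228)∘(285769,30996) = (285769·93348068572789129+85·30996·10125019625991228, 285769·10125019625991228+30996·93348068572789129) = (53351968415791425367681,5786833466982059076816)
n=5: (53351968415791425367681,5786833466982059076816)∘(285769,30996) = (285769·53351968415791425367681+85·30996·5786833466982059076816, 285769·5786833466982059076816+30996·53351968415791425367681) = (30492677324331251603220874249,3307395226041867061019271780)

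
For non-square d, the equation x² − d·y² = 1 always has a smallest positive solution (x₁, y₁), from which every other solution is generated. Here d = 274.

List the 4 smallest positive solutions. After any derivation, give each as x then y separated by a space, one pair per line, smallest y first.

d=274: √d = [16; 1,1,4,4,1,1,32] (ℓ=7, odd), read p_13/q_13
i=0: a=16 ⇒ p=16, q=1
i=1: a=1 ⇒ p=17, q=1
i=2: a=1 ⇒ p=33, q=2
i=3: a=4 ⇒ p=149, q=9
i=4: a=4 ⇒ p=629, q=38
i=5: a=1 ⇒ p=778, q=47
…
i=7: a=32 ⇒ p=45802, q=2767
i=8: a=1 ⇒ p=47209, q=2852
i=9: a=1 ⇒ p=93011, q=5619
…
i=11: a=4 ⇒ p=1770023, q=106931
i=12: a=1 ⇒ p=2189276, q=132259
i=13: a=1 ⇒ p=3959299, q=239190
→ (3959299, 239190).  Check: 3959299²=15676048571401, 274·239190²=15676048571400, difference 1.
k=2:  x_2 = 3959299·3959299+274·239190·239190 = 31352097142801,  y_2 = 3959299·239190+239190·3959299 = 1894049455620
k=3:  x_3 = 3959299·31352097142801+274·239190·1894049455620 = 248264653730785753699,  y_3 = 3959299·1894049455620+239190·31352097142801 = 14998216231173381570
k=4:  x_4 = 3959299·248264653730785753699+274·239190·14998216231173381570 = 1965907990503261255572251201,  y_4 = 3959299·14998216231173381570+239190·248264653730785753699 = 118764845051735182903983240

3959299 239190
31352097142801 1894049455620
248264653730785753699 14998216231173381570
1965907990503261255572251201 118764845051735182903983240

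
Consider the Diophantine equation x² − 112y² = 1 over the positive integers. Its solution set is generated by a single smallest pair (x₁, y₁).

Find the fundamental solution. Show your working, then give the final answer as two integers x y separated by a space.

127 12

√112 = [10; 1,1,2,1,1,20, …], period ℓ=6 (even) → k=5
a_0=10:  p_0=10·1+0=10,  q_0=10·0+1=1
…
a_4=1:  p_4=1·53+21=74,  q_4=1·5+2=7
a_5=1:  p_5=1·74+53=127,  q_5=1·7+5=12
fundamental: x₁=127, y₁=12  (since 16129 − 112·144 = 1)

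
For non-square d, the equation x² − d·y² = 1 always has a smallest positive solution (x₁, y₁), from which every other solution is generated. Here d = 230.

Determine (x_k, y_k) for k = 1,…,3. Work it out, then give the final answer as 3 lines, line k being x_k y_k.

d=230: √d = [15; 6,30] (ℓ=2, even), read p_1/q_1
step 0: (15, 1)  from 15·(1,0) + (0,1)
step 1: (91, 6)  from 6·(15,1) + (1,0)
→ (91, 6).  Check: 91²=8281, 230·6²=8280, difference 1.
(91+6√230)^2 = 16561 + 1092√230
(91+6√230)^3 = 3014011 + 198738√230

91 6
16561 1092
3014011 198738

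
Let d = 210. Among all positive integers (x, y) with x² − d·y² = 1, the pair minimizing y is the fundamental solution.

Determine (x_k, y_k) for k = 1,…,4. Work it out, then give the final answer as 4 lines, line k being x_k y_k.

[14; 2,28] for √210; ℓ=2 ⇒ convergent index 1
k=0  a_k=14  p_k/q_k = 14/1
k=1  a_k=2  p_k/q_k = 29/2
→ (29, 2).  Check: 29²=841, 210·2²=840, difference 1.
(x_2, y_2) = (29·29 + 210·2·2, 29·2 + 2·29) = (1681, 116)
(x_3, y_3) = (29·1681 + 210·2·116, 29·116 + 2·1681) = (97469, 6726)
(x_4, y_4) = (29·97469 + 210·2·6726, 29·6726 + 2·97469) = (5651521, 389992)

29 2
1681 116
97469 6726
5651521 389992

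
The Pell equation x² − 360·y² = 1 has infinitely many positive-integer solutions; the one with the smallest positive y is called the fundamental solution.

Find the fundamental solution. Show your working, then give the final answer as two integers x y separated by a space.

[18; 1,36] for √360; ℓ=2 ⇒ convergent index 1
i=0: a=18 ⇒ p=18, q=1
i=1: a=1 ⇒ p=19, q=1
fundamental: x₁=19, y₁=1  (since 361 − 360·1 = 1)

19 1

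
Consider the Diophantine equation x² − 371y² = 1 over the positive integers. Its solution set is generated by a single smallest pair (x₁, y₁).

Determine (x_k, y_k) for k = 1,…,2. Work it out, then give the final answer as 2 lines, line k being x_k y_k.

1695 88
5746049 298320

[19; 3,1,4,1,3,38] for √371; ℓ=6 ⇒ convergent index 5
i=0: a=19 ⇒ p=19, q=1
…
i=3: a=4 ⇒ p=366, q=19
i=4: a=1 ⇒ p=443, q=23
i=5: a=3 ⇒ p=1695, q=88
(x₁, y₁) = (1695, 88);  1695² − 371·88² = 1 ✓
(x_2, y_2) = (1695·1695 + 371·88·88, 1695·88 + 88·1695) = (5746049, 298320)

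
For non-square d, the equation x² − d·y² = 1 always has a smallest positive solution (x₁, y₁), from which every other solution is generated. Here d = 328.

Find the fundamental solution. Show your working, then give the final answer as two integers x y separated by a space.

163 9

√328 → a₀=18, period (9,36); ℓ=2 even so k=1
step 0: (18, 1)  from 18·(1,0) + (0,1)
step 1: (163, 9)  from 9·(18,1) + (1,0)
→ (163, 9).  Check: 163²=26569, 328·9²=26568, difference 1.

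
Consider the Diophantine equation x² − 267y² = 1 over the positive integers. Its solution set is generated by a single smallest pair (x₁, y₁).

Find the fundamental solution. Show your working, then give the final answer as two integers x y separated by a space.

2402 147

√267 = [16; 2,1,15,1,2,32, …], period ℓ=6 (even) → k=5
k=0  a_k=16  p_k/q_k = 16/1
k=1  a_k=2  p_k/q_k = 33/2
k=2  a_k=1  p_k/q_k = 49/3
k=3  a_k=15  p_k/q_k = 768/47
k=4  a_k=1  p_k/q_k = 817/50
k=5  a_k=2  p_k/q_k = 2402/147
(x₁, y₁) = (2402, 147);  2402² − 267·147² = 1 ✓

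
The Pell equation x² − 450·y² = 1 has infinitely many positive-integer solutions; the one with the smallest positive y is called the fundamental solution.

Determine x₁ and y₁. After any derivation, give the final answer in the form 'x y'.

√450 → a₀=21, period (4,1,2,4,2,1,4,42); ℓ=8 even so k=7
i=0: a=21 ⇒ p=21, q=1
i=1: a=4 ⇒ p=85, q=4
i=2: a=1 ⇒ p=106, q=5
i=3: a=2 ⇒ p=297, q=14
i=4: a=4 ⇒ p=1294, q=61
i=5: a=2 ⇒ p=2885, q=136
i=6: a=1 ⇒ p=4179, q=197
i=7: a=4 ⇒ p=19601, q=924
fundamental: x₁=19601, y₁=924  (since 384199201 − 450·853776 = 1)

19601 924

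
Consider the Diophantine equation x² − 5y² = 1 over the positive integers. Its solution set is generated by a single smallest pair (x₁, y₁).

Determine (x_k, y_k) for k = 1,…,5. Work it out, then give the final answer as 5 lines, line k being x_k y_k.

9 4
161 72
2889 1292
51841 23184
930249 416020

√5 = [2; 4, …], period ℓ=1 (odd) → k=1
k=0  a_k=2  p_k/q_k = 2/1
k=1  a_k=4  p_k/q_k = 9/4
→ (9, 4).  Check: 9²=81, 5·4²=80, difference 1.
k=2:  x_2 = 9·9+5·4·4 = 161,  y_2 = 9·4+4·9 = 72
k=3:  x_3 = 9·161+5·4·72 = 2889,  y_3 = 9·72+4·161 = 1292
k=4:  x_4 = 9·2889+5·4·1292 = 51841,  y_4 = 9·1292+4·2889 = 23184
k=5:  x_5 = 9·51841+5·4·23184 = 930249,  y_5 = 9·23184+4·51841 = 416020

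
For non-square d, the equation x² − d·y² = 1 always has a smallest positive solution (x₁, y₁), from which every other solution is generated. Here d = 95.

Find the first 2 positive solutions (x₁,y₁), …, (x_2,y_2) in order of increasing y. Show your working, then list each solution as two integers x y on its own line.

39 4
3041 312

√95 = [9; 1,2,1,18, …], period ℓ=4 (even) → k=3
k=0  a_k=9  p_k/q_k = 9/1
k=1  a_k=1  p_k/q_k = 10/1
k=2  a_k=2  p_k/q_k = 29/3
k=3  a_k=1  p_k/q_k = 39/4
(x₁, y₁) = (39, 4);  39² − 95·4² = 1 ✓
k=2:  x_2 = 39·39+95·4·4 = 3041,  y_2 = 39·4+4·39 = 312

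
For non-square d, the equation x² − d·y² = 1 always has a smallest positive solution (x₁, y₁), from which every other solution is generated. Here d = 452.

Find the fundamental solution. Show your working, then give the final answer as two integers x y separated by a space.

1204353 56648

d=452: √d = [21; 3,1,5,3,10,3,5,1,3,42] (ℓ=10, even), read p_9/q_9
step 0: (21, 1)  from 21·(1,0) + (0,1)
…
step 3: (489, 23)  from 5·(85,4) + (64,3)
…
step 6: (49579, 2332)  from 3·(16009,753) + (1552,73)
…
step 8: (313483, 14745)  from 1·(263904,12413) + (49579,2332)
step 9: (1204353, 56648)  from 3·(313483,14745) + (263904,12413)
→ (1204353, 56648).  Check: 1204353²=1450466148609, 452·56648²=1450466148608, difference 1.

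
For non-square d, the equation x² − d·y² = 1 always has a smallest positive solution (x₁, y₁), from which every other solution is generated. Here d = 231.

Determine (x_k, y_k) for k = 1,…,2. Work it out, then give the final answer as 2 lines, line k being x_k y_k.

76 5
11551 760

[15; 5,30] for √231; ℓ=2 ⇒ convergent index 1
k=0  a_k=15  p_k/q_k = 15/1
k=1  a_k=5  p_k/q_k = 76/5
fundamental: x₁=76, y₁=5  (since 5776 − 231·25 = 1)
(76+5√231)^2 = 11551 + 760√231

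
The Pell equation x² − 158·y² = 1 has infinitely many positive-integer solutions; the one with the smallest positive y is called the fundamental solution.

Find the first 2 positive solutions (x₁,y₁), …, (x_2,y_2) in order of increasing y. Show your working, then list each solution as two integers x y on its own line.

7743 616
119908097 9539376

√158 → a₀=12, period (1,1,3,12,3,1,1,24); ℓ=8 even so k=7
i=0: a=12 ⇒ p=12, q=1
…
i=4: a=12 ⇒ p=1081, q=86
…
i=6: a=1 ⇒ p=4412, q=351
i=7: a=1 ⇒ p=7743, q=616
→ (7743, 616).  Check: 7743²=59954049, 158·616²=59954048, difference 1.
(7743+616√158)^2 = 119908097 + 9539376√158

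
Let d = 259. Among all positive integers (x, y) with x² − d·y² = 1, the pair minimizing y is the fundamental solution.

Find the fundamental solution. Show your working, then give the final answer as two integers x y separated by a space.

√259 → a₀=16, period (10,1,2,3,4,3,2,1,10,32); ℓ=10 even so k=9
step 0: (16, 1)  from 16·(1,0) + (0,1)
…
step 2: (177, 11)  from 1·(161,10) + (16,1)
…
step 6: (23931, 1487)  from 3·(7403,460) + (1722,107)
…
step 8: (79196, 4921)  from 1·(55265,3434) + (23931,1487)
step 9: (847225, 52644)  from 10·(79196,4921) + (55265,3434)
→ (847225, 52644).  Check: 847225²=717790200625, 259·52644²=717790200624, difference 1.

847225 52644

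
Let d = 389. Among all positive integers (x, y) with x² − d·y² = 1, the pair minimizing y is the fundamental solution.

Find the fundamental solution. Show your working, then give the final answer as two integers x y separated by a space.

3287049 166660

√389 → a₀=19, period (1,2,1,1,1,1,2,1,38); ℓ=9 odd so k=17
step 0: (19, 1)  from 19·(1,0) + (0,1)
step 1: (20, 1)  from 1·(19,1) + (1,0)
step 2: (59, 3)  from 2·(20,1) + (19,1)
step 3: (79, 4)  from 1·(59,3) + (20,1)
step 4: (138, 7)  from 1·(79,4) + (59,3)
step 5: (217, 11)  from 1·(138,7) + (79,4)
step 6: (355, 18)  from 1·(217,11) + (138,7)
…
step 8: (1282, 65)  from 1·(927,47) + (355,18)
…
step 11: (151493, 7681)  from 2·(50925,2582) + (49643,2517)
step 12: (202418, 10263)  from 1·(151493,7681) + (50925,2582)
step 13: (353911, 17944)  from 1·(202418,10263) + (151493,7681)
step 14: (556329, 28207)  from 1·(353911,17944) + (202418,10263)
step 15: (910240, 46151)  from 1·(556329,28207) + (353911,17944)
step 16: (2376809, 120509)  from 2·(910240,46151) + (556329,28207)
step 17: (3287049, 166660)  from 1·(2376809,120509) + (910240,46151)
fundamental: x₁=3287049, y₁=166660  (since 10804691128401 − 389·27775555600 = 1)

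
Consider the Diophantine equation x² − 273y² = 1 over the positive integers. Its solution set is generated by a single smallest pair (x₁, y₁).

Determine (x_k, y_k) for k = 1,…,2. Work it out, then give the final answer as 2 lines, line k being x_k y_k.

727 44
1057057 63976

√273 = [16; 1,1,10,1,1,32, …], period ℓ=6 (even) → k=5
a_0=16:  p_0=16·1+0=16,  q_0=16·0+1=1
a_1=1:  p_1=1·16+1=17,  q_1=1·1+0=1
…
a_4=1:  p_4=1·347+33=380,  q_4=1·21+2=23
a_5=1:  p_5=1·380+347=727,  q_5=1·23+21=44
fundamental: x₁=727, y₁=44  (since 528529 − 273·1936 = 1)
(727+44√273)^2 = 1057057 + 63976√273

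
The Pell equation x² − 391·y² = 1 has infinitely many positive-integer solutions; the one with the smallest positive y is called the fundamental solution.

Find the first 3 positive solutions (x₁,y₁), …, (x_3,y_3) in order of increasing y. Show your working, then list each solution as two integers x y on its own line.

7338680 371133
107712448284799 5447252648880
1580934379957370111960 79951288138564985667

d=391: √d = [19; 1,3,2,2,1,…,3,1,38] (ℓ=16, even), read p_15/q_15
step 0: (19, 1)  from 19·(1,0) + (0,1)
…
step 2: (79, 4)  from 3·(20,1) + (19,1)
step 3: (178, 9)  from 2·(79,4) + (20,1)
step 4: (435, 22)  from 2·(178,9) + (79,4)
step 5: (613, 31)  from 1·(435,22) + (178,9)
step 6: (1048, 53)  from 1·(613,31) + (435,22)
step 7: (2709, 137)  from 2·(1048,53) + (613,31)
step 8: (52519, 2656)  from 19·(2709,137) + (1048,53)
step 9: (107747, 5449)  from 2·(52519,2656) + (2709,137)
step 10: (160266, 8105)  from 1·(107747,5449) + (52519,2656)
step 11: (268013, 13554)  from 1·(160266,8105) + (107747,5449)
step 12: (696292, 35213)  from 2·(268013,13554) + (160266,8105)
step 13: (1660597, 83980)  from 2·(696292,35213) + (268013,13554)
step 14: (5678083, 287153)  from 3·(1660597,83980) + (696292,35213)
step 15: (7338680, 371133)  from 1·(5678083,287153) + (1660597,83980)
→ (7338680, 371133).  Check: 7338680²=53856224142400, 391·371133²=53856224142399, difference 1.
n=2: (7338680,371133)∘(7338680,371133) = (7338680·7338680+391·371133·371133, 7338680·371133+371133·7338680) = (107712448284799,5447252648880)
n=3: (107712448284799,5447252648880)∘(7338680,371133) = (7338680·107712448284799+391·371133·5447252648880, 7338680·5447252648880+371133·107712448284799) = (1580934379957370111960,79951288138564985667)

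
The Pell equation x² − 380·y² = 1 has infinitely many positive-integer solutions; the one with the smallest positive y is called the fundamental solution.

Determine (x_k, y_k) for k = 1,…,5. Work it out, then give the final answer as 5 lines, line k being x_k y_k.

39 2
3041 156
237159 12166
18495361 948792
1442400999 73993610

√380 → a₀=19, period (2,38); ℓ=2 even so k=1
a_0=19:  p_0=19·1+0=19,  q_0=19·0+1=1
a_1=2:  p_1=2·19+1=39,  q_1=2·1+0=2
→ (39, 2).  Check: 39²=1521, 380·2²=1520, difference 1.
n=2: (39,2)∘(39,2) = (39·39+380·2·2, 39·2+2·39) = (3041,156)
n=3: (3041,156)∘(39,2) = (39·3041+380·2·156, 39·156+2·3041) = (237159,12166)
n=4: (237159,12166)∘(39,2) = (39·237159+380·2·12166, 39·12166+2·237159) = (18495361,948792)
n=5: (18495361,948792)∘(39,2) = (39·18495361+380·2·948792, 39·948792+2·18495361) = (1442400999,73993610)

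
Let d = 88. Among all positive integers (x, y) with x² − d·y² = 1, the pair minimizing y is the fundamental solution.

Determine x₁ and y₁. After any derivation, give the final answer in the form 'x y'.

197 21

[9; 2,1,1,1,2,18] for √88; ℓ=6 ⇒ convergent index 5
i=0: a=9 ⇒ p=9, q=1
…
i=4: a=1 ⇒ p=75, q=8
i=5: a=2 ⇒ p=197, q=21
(x₁, y₁) = (197, 21);  197² − 88·21² = 1 ✓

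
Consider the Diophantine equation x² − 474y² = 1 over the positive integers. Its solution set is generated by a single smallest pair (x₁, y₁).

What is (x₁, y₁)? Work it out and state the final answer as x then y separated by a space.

193549 8890

√474 → a₀=21, period (1,3,2,1,1,…,3,1,42); ℓ=14 even so k=13
step 0: (21, 1)  from 21·(1,0) + (0,1)
…
step 3: (196, 9)  from 2·(87,4) + (22,1)
step 4: (283, 13)  from 1·(196,9) + (87,4)
step 5: (479, 22)  from 1·(283,13) + (196,9)
step 6: (762, 35)  from 1·(479,22) + (283,13)
…
step 10: (16677, 766)  from 1·(10864,499) + (5813,267)
…
step 12: (149331, 6859)  from 3·(44218,2031) + (16677,766)
step 13: (193549, 8890)  from 1·(149331,6859) + (44218,2031)
fundamental: x₁=193549, y₁=8890  (since 37461215401 − 474·79032100 = 1)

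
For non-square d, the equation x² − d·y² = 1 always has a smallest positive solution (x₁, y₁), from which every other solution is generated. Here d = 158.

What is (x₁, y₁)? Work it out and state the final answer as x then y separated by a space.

7743 616

√158 = [12; 1,1,3,12,3,1,1,24, …], period ℓ=8 (even) → k=7
a_0=12:  p_0=12·1+0=12,  q_0=12·0+1=1
…
a_3=3:  p_3=3·25+13=88,  q_3=3·2+1=7
…
a_6=1:  p_6=1·3331+1081=4412,  q_6=1·265+86=351
a_7=1:  p_7=1·4412+3331=7743,  q_7=1·351+265=616
fundamental: x₁=7743, y₁=616  (since 59954049 − 158·379456 = 1)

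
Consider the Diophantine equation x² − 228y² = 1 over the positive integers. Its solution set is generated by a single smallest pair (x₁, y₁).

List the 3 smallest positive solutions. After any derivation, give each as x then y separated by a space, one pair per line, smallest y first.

151 10
45601 3020
13771351 912030

[15; 10,30] for √228; ℓ=2 ⇒ convergent index 1
step 0: (15, 1)  from 15·(1,0) + (0,1)
step 1: (151, 10)  from 10·(15,1) + (1,0)
→ (151, 10).  Check: 151²=22801, 228·10²=22800, difference 1.
(x_2, y_2) = (151·151 + 228·10·10, 151·10 + 10·151) = (45601, 3020)
(x_3, y_3) = (151·45601 + 228·10·3020, 151·3020 + 10·45601) = (13771351, 912030)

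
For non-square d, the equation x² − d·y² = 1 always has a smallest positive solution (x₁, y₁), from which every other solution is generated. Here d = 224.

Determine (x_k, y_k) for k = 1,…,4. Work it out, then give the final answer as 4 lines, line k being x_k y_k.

[14; 1,28] for √224; ℓ=2 ⇒ convergent index 1
step 0: (14, 1)  from 14·(1,0) + (0,1)
step 1: (15, 1)  from 1·(14,1) + (1,0)
(x₁, y₁) = (15, 1);  15² − 224·1² = 1 ✓
k=2:  x_2 = 15·15+224·1·1 = 449,  y_2 = 15·1+1·15 = 30
k=3:  x_3 = 15·449+224·1·30 = 13455,  y_3 = 15·30+1·449 = 899
k=4:  x_4 = 15·13455+224·1·899 = 403201,  y_4 = 15·899+1·13455 = 26940

15 1
449 30
13455 899
403201 26940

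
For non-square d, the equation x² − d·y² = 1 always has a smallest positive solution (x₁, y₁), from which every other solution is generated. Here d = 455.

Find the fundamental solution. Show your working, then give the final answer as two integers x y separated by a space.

√455 → a₀=21, period (3,42); ℓ=2 even so k=1
a_0=21:  p_0=21·1+0=21,  q_0=21·0+1=1
a_1=3:  p_1=3·21+1=64,  q_1=3·1+0=3
→ (64, 3).  Check: 64²=4096, 455·3²=4095, difference 1.

64 3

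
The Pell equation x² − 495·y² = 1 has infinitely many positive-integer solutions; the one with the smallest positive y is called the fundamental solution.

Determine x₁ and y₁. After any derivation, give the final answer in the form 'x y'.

[22; 4,44] for √495; ℓ=2 ⇒ convergent index 1
step 0: (22, 1)  from 22·(1,0) + (0,1)
step 1: (89, 4)  from 4·(22,1) + (1,0)
fundamental: x₁=89, y₁=4  (since 7921 − 495·16 = 1)

89 4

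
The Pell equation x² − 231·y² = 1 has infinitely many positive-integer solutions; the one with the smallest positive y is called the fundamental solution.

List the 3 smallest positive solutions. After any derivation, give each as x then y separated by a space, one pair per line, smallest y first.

76 5
11551 760
1755676 115515

d=231: √d = [15; 5,30] (ℓ=2, even), read p_1/q_1
a_0=15:  p_0=15·1+0=15,  q_0=15·0+1=1
a_1=5:  p_1=5·15+1=76,  q_1=5·1+0=5
fundamental: x₁=76, y₁=5  (since 5776 − 231·25 = 1)
(76+5√231)^2 = 11551 + 760√231
(76+5√231)^3 = 1755676 + 115515√231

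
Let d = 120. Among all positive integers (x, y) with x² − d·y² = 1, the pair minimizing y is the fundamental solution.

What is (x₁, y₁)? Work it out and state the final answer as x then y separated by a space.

[10; 1,20] for √120; ℓ=2 ⇒ convergent index 1
i=0: a=10 ⇒ p=10, q=1
i=1: a=1 ⇒ p=11, q=1
(x₁, y₁) = (11, 1);  11² − 120·1² = 1 ✓

11 1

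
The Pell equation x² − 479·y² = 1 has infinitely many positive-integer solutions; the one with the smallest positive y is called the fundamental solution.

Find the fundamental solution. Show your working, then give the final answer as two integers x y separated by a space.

√479 = [21; 1,7,1,3,2,21,2,3,1,7,1,42, …], period ℓ=12 (even) → k=11
i=0: a=21 ⇒ p=21, q=1
i=1: a=1 ⇒ p=22, q=1
i=2: a=7 ⇒ p=175, q=8
…
i=4: a=3 ⇒ p=766, q=35
i=5: a=2 ⇒ p=1729, q=79
i=6: a=21 ⇒ p=37075, q=1694
…
i=9: a=1 ⇒ p=340591, q=15562
i=10: a=7 ⇒ p=2648849, q=121029
i=11: a=1 ⇒ p=2989440, q=136591
fundamental: x₁=2989440, y₁=136591  (since 8936751513600 − 479·18657101281 = 1)

2989440 136591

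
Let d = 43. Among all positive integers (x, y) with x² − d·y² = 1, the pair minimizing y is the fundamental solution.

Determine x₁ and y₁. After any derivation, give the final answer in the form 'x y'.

√43 = [6; 1,1,3,1,5,1,3,1,1,12, …], period ℓ=10 (even) → k=9
i=0: a=6 ⇒ p=6, q=1
…
i=2: a=1 ⇒ p=13, q=2
i=3: a=3 ⇒ p=46, q=7
i=4: a=1 ⇒ p=59, q=9
i=5: a=5 ⇒ p=341, q=52
i=6: a=1 ⇒ p=400, q=61
…
i=8: a=1 ⇒ p=1941, q=296
i=9: a=1 ⇒ p=3482, q=531
(x₁, y₁) = (3482, 531);  3482² − 43·531² = 1 ✓

3482 531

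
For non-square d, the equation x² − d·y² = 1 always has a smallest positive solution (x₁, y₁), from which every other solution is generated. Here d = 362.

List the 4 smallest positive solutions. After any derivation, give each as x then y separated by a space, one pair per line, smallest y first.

d=362: √d = [19; 38] (ℓ=1, odd), read p_1/q_1
i=0: a=19 ⇒ p=19, q=1
i=1: a=38 ⇒ p=723, q=38
fundamental: x₁=723, y₁=38  (since 522729 − 362·1444 = 1)
n=2: (723,38)∘(723,38) = (723·723+362·38·38, 723·38+38·723) = (1045457,54948)
n=3: (1045457,54948)∘(723,38) = (723·1045457+362·38·54948, 723·54948+38·1045457) = (1511730099,79454770)
n=4: (1511730099,79454770)∘(723,38) = (723·1511730099+362·38·79454770, 723·79454770+38·1511730099) = (2185960677697,114891542472)

723 38
1045457 54948
1511730099 79454770
2185960677697 114891542472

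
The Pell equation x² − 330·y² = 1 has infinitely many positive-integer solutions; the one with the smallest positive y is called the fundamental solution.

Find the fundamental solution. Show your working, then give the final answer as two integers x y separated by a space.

√330 = [18; 6,36, …], period ℓ=2 (even) → k=1
k=0  a_k=18  p_k/q_k = 18/1
k=1  a_k=6  p_k/q_k = 109/6
→ (109, 6).  Check: 109²=11881, 330·6²=11880, difference 1.

109 6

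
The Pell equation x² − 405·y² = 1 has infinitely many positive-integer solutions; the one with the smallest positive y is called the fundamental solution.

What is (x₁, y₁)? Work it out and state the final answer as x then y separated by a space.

√405 = [20; 8,40, …], period ℓ=2 (even) → k=1
k=0  a_k=20  p_k/q_k = 20/1
k=1  a_k=8  p_k/q_k = 161/8
→ (161, 8).  Check: 161²=25921, 405·8²=25920, difference 1.

161 8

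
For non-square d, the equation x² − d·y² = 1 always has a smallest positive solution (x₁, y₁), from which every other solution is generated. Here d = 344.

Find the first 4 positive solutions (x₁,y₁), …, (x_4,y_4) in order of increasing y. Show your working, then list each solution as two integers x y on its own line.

√344 = [18; 1,1,4,1,3,1,4,1,1,36, …], period ℓ=10 (even) → k=9
step 0: (18, 1)  from 18·(1,0) + (0,1)
step 1: (19, 1)  from 1·(18,1) + (1,0)
step 2: (37, 2)  from 1·(19,1) + (18,1)
…
step 7: (4711, 254)  from 4·(983,53) + (779,42)
step 8: (5694, 307)  from 1·(4711,254) + (983,53)
step 9: (10405, 561)  from 1·(5694,307) + (4711,254)
fundamental: x₁=10405, y₁=561  (since 108264025 − 344·314721 = 1)
n=2: (10405,561)∘(10405,561) = (10405·10405+344·561·561, 10405·561+561·10405) = (216528049,11674410)
n=3: (216528049,11674410)∘(10405,561) = (10405·216528049+344·561·11674410, 10405·11674410+561·216528049) = (4505948689285,242944471539)
n=4: (4505948689285,242944471539)∘(10405,561) = (10405·4505948689285+344·561·242944471539, 10405·242944471539+561·4505948689285) = (93768792007492801,5055674441052180)

10405 561
216528049 11674410
4505948689285 242944471539
93768792007492801 5055674441052180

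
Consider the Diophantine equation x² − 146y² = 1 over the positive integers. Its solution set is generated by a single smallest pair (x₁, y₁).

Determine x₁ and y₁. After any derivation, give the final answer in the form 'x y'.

d=146: √d = [12; 12,24] (ℓ=2, even), read p_1/q_1
step 0: (12, 1)  from 12·(1,0) + (0,1)
step 1: (145, 12)  from 12·(12,1) + (1,0)
→ (145, 12).  Check: 145²=21025, 146·12²=21024, difference 1.

145 12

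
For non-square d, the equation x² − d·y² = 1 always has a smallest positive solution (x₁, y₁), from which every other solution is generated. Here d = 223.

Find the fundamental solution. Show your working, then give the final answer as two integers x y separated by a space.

224 15

d=223: √d = [14; 1,13,1,28] (ℓ=4, even), read p_3/q_3
step 0: (14, 1)  from 14·(1,0) + (0,1)
step 1: (15, 1)  from 1·(14,1) + (1,0)
step 2: (209, 14)  from 13·(15,1) + (14,1)
step 3: (224, 15)  from 1·(209,14) + (15,1)
(x₁, y₁) = (224, 15);  224² − 223·15² = 1 ✓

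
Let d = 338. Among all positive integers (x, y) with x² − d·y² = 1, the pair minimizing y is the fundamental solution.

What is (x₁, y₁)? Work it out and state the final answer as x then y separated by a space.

d=338: √d = [18; 2,1,1,2,36] (ℓ=5, odd), read p_9/q_9
i=0: a=18 ⇒ p=18, q=1
i=1: a=2 ⇒ p=37, q=2
i=2: a=1 ⇒ p=55, q=3
i=3: a=1 ⇒ p=92, q=5
i=4: a=2 ⇒ p=239, q=13
…
i=6: a=2 ⇒ p=17631, q=959
i=7: a=1 ⇒ p=26327, q=1432
i=8: a=1 ⇒ p=43958, q=2391
i=9: a=2 ⇒ p=114243, q=6214
fundamental: x₁=114243, y₁=6214  (since 13051463049 − 338·38613796 = 1)

114243 6214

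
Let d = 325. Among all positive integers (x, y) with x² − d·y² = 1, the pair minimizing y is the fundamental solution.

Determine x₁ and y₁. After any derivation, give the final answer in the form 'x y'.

√325 = [18; 36, …], period ℓ=1 (odd) → k=1
step 0: (18, 1)  from 18·(1,0) + (0,1)
step 1: (649, 36)  from 36·(18,1) + (1,0)
fundamental: x₁=649, y₁=36  (since 421201 − 325·1296 = 1)

649 36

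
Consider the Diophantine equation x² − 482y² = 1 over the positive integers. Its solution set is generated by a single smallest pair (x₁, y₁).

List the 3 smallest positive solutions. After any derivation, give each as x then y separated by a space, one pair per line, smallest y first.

483 22
466577 21252
450712899 20529410

d=482: √d = [21; 1,20,1,42] (ℓ=4, even), read p_3/q_3
i=0: a=21 ⇒ p=21, q=1
i=1: a=1 ⇒ p=22, q=1
i=2: a=20 ⇒ p=461, q=21
i=3: a=1 ⇒ p=483, q=22
→ (483, 22).  Check: 483²=233289, 482·22²=233288, difference 1.
k=2:  x_2 = 483·483+482·22·22 = 466577,  y_2 = 483·22+22·483 = 21252
k=3:  x_3 = 483·466577+482·22·21252 = 450712899,  y_3 = 483·21252+22·466577 = 20529410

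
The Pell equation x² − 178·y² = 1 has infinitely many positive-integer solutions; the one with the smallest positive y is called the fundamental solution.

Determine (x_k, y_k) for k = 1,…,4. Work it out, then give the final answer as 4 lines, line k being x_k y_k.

√178 = [13; 2,1,12,1,2,26, …], period ℓ=6 (even) → k=5
step 0: (13, 1)  from 13·(1,0) + (0,1)
…
step 4: (547, 41)  from 1·(507,38) + (40,3)
step 5: (1601, 120)  from 2·(547,41) + (507,38)
→ (1601, 120).  Check: 1601²=2563201, 178·120²=2563200, difference 1.
n=2: (1601,120)∘(1601,120) = (1601·1601+178·120·120, 1601·120+120·1601) = (5126401,384240)
n=3: (5126401,384240)∘(1601,120) = (1601·5126401+178·120·384240, 1601·384240+120·5126401) = (16414734401,1230336360)
n=4: (16414734401,1230336360)∘(1601,120) = (1601·16414734401+178·120·1230336360, 1601·1230336360+120·16414734401) = (52559974425601,3939536640480)

1601 120
5126401 384240
16414734401 1230336360
52559974425601 3939536640480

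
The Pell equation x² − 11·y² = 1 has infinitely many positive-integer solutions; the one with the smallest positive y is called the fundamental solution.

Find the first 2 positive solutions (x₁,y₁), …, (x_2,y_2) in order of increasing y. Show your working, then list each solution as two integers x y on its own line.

√11 → a₀=3, period (3,6); ℓ=2 even so k=1
i=0: a=3 ⇒ p=3, q=1
i=1: a=3 ⇒ p=10, q=3
fundamental: x₁=10, y₁=3  (since 100 − 11·9 = 1)
n=2: (10,3)∘(10,3) = (10·10+11·3·3, 10·3+3·10) = (199,60)

10 3
199 60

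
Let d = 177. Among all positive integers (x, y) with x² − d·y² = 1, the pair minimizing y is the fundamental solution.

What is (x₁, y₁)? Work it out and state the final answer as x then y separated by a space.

62423 4692

[13; 3,3,2,8,2,3,3,26] for √177; ℓ=8 ⇒ convergent index 7
i=0: a=13 ⇒ p=13, q=1
i=1: a=3 ⇒ p=40, q=3
…
i=3: a=2 ⇒ p=306, q=23
i=4: a=8 ⇒ p=2581, q=194
i=5: a=2 ⇒ p=5468, q=411
i=6: a=3 ⇒ p=18985, q=1427
i=7: a=3 ⇒ p=62423, q=4692
fundamental: x₁=62423, y₁=4692  (since 3896630929 − 177·22014864 = 1)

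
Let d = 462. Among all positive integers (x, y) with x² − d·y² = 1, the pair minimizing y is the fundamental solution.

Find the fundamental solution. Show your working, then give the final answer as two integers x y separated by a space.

√462 = [21; 2,42, …], period ℓ=2 (even) → k=1
step 0: (21, 1)  from 21·(1,0) + (0,1)
step 1: (43, 2)  from 2·(21,1) + (1,0)
(x₁, y₁) = (43, 2);  43² − 462·2² = 1 ✓

43 2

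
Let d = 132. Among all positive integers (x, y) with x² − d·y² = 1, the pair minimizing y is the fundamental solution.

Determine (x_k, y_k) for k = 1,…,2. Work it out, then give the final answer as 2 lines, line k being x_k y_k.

23 2
1057 92

√132 → a₀=11, period (2,22); ℓ=2 even so k=1
a_0=11:  p_0=11·1+0=11,  q_0=11·0+1=1
a_1=2:  p_1=2·11+1=23,  q_1=2·1+0=2
fundamental: x₁=23, y₁=2  (since 529 − 132·4 = 1)
k=2:  x_2 = 23·23+132·2·2 = 1057,  y_2 = 23·2+2·23 = 92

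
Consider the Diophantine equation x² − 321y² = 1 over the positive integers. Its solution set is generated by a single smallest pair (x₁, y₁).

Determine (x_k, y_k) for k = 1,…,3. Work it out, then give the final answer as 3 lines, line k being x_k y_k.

215 12
92449 5160
39752855 2218788

√321 = [17; 1,10,1,34, …], period ℓ=4 (even) → k=3
i=0: a=17 ⇒ p=17, q=1
i=1: a=1 ⇒ p=18, q=1
i=2: a=10 ⇒ p=197, q=11
i=3: a=1 ⇒ p=215, q=12
fundamental: x₁=215, y₁=12  (since 46225 − 321·144 = 1)
n=2: (215,12)∘(215,12) = (215·215+321·12·12, 215·12+12·215) = (92449,5160)
n=3: (92449,5160)∘(215,12) = (215·92449+321·12·5160, 215·5160+12·92449) = (39752855,2218788)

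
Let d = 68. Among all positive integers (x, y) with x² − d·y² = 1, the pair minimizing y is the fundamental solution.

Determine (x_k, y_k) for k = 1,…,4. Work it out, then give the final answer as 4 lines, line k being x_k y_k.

33 4
2177 264
143649 17420
9478657 1149456

√68 → a₀=8, period (4,16); ℓ=2 even so k=1
i=0: a=8 ⇒ p=8, q=1
i=1: a=4 ⇒ p=33, q=4
(x₁, y₁) = (33, 4);  33² − 68·4² = 1 ✓
k=2:  x_2 = 33·33+68·4·4 = 2177,  y_2 = 33·4+4·33 = 264
k=3:  x_3 = 33·2177+68·4·264 = 143649,  y_3 = 33·264+4·2177 = 17420
k=4:  x_4 = 33·143649+68·4·17420 = 9478657,  y_4 = 33·17420+4·143649 = 1149456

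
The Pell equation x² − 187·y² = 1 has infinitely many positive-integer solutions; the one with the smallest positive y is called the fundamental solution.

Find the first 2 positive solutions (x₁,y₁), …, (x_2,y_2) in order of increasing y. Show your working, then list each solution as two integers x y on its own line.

√187 → a₀=13, period (1,2,13,2,1,26); ℓ=6 even so k=5
i=0: a=13 ⇒ p=13, q=1
i=1: a=1 ⇒ p=14, q=1
i=2: a=2 ⇒ p=41, q=3
…
i=4: a=2 ⇒ p=1135, q=83
i=5: a=1 ⇒ p=1682, q=123
→ (1682, 123).  Check: 1682²=2829124, 187·123²=2829123, difference 1.
(x_2, y_2) = (1682·1682 + 187·123·123, 1682·123 + 123·1682) = (5658247, 413772)

1682 123
5658247 413772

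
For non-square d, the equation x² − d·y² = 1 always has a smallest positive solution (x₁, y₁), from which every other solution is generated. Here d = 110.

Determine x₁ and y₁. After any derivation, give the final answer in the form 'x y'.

21 2

√110 → a₀=10, period (2,20); ℓ=2 even so k=1
i=0: a=10 ⇒ p=10, q=1
i=1: a=2 ⇒ p=21, q=2
→ (21, 2).  Check: 21²=441, 110·2²=440, difference 1.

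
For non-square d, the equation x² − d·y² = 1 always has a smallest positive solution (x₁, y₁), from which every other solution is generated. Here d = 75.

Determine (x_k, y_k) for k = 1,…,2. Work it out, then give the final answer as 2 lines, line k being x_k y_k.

d=75: √d = [8; 1,1,1,16] (ℓ=4, even), read p_3/q_3
k=0  a_k=8  p_k/q_k = 8/1
…
k=2  a_k=1  p_k/q_k = 17/2
k=3  a_k=1  p_k/q_k = 26/3
fundamental: x₁=26, y₁=3  (since 676 − 75·9 = 1)
k=2:  x_2 = 26·26+75·3·3 = 1351,  y_2 = 26·3+3·26 = 156

26 3
1351 156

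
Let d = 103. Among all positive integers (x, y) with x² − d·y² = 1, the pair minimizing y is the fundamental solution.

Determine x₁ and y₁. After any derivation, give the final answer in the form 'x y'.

√103 = [10; 6,1,2,1,1,9,1,1,2,1,6,20, …], period ℓ=12 (even) → k=11
a_0=10:  p_0=10·1+0=10,  q_0=10·0+1=1
a_1=6:  p_1=6·10+1=61,  q_1=6·1+0=6
a_2=1:  p_2=1·61+10=71,  q_2=1·6+1=7
a_3=2:  p_3=2·71+61=203,  q_3=2·7+6=20
…
a_5=1:  p_5=1·274+203=477,  q_5=1·27+20=47
a_6=9:  p_6=9·477+274=4567,  q_6=9·47+27=450
…
a_8=1:  p_8=1·5044+4567=9611,  q_8=1·497+450=947
a_9=2:  p_9=2·9611+5044=24266,  q_9=2·947+497=2391
a_10=1:  p_10=1·24266+9611=33877,  q_10=1·2391+947=3338
a_11=6:  p_11=6·33877+24266=227528,  q_11=6·3338+2391=22419
→ (227528, 22419).  Check: 227528²=51768990784, 103·22419²=51768990783, difference 1.

227528 22419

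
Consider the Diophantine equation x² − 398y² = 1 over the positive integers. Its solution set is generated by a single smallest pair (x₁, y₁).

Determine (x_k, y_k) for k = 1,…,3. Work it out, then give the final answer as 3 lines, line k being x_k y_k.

d=398: √d = [19; 1,18,1,38] (ℓ=4, even), read p_3/q_3
i=0: a=19 ⇒ p=19, q=1
i=1: a=1 ⇒ p=20, q=1
i=2: a=18 ⇒ p=379, q=19
i=3: a=1 ⇒ p=399, q=20
→ (399, 20).  Check: 399²=159201, 398·20²=159200, difference 1.
(399+20√398)^2 = 318401 + 15960√398
(399+20√398)^3 = 254083599 + 12736060√398

399 20
318401 15960
254083599 12736060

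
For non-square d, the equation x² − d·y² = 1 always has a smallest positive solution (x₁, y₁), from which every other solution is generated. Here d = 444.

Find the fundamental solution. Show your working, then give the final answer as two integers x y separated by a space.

295 14

√444 = [21; 14,42, …], period ℓ=2 (even) → k=1
k=0  a_k=21  p_k/q_k = 21/1
k=1  a_k=14  p_k/q_k = 295/14
(x₁, y₁) = (295, 14);  295² − 444·14² = 1 ✓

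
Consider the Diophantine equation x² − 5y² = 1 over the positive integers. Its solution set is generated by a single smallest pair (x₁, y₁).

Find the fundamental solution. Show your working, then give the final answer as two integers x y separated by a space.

d=5: √d = [2; 4] (ℓ=1, odd), read p_1/q_1
a_0=2:  p_0=2·1+0=2,  q_0=2·0+1=1
a_1=4:  p_1=4·2+1=9,  q_1=4·1+0=4
fundamental: x₁=9, y₁=4  (since 81 − 5·16 = 1)

9 4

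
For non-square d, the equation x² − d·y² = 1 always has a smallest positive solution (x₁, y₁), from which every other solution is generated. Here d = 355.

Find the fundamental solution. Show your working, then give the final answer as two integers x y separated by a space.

√355 = [18; 1,5,3,3,1,6,1,3,3,5,1,36, …], period ℓ=12 (even) → k=11
step 0: (18, 1)  from 18·(1,0) + (0,1)
step 1: (19, 1)  from 1·(18,1) + (1,0)
step 2: (113, 6)  from 5·(19,1) + (18,1)
step 3: (358, 19)  from 3·(113,6) + (19,1)
step 4: (1187, 63)  from 3·(358,19) + (113,6)
…
step 6: (10457, 555)  from 6·(1545,82) + (1187,63)
…
step 10: (803418, 42641)  from 5·(151391,8035) + (46463,2466)
step 11: (954809, 50676)  from 1·(803418,42641) + (151391,8035)
(x₁, y₁) = (954809, 50676);  954809² − 355·50676² = 1 ✓

954809 50676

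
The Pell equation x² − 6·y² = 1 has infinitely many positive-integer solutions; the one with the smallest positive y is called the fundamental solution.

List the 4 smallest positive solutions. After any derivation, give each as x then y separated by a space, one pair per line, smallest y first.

5 2
49 20
485 198
4801 1960

√6 → a₀=2, period (2,4); ℓ=2 even so k=1
step 0: (2, 1)  from 2·(1,0) + (0,1)
step 1: (5, 2)  from 2·(2,1) + (1,0)
(x₁, y₁) = (5, 2);  5² − 6·2² = 1 ✓
n=2: (5,2)∘(5,2) = (5·5+6·2·2, 5·2+2·5) = (49,20)
n=3: (49,20)∘(5,2) = (5·49+6·2·20, 5·20+2·49) = (485,198)
n=4: (485,198)∘(5,2) = (5·485+6·2·198, 5·198+2·485) = (4801,1960)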